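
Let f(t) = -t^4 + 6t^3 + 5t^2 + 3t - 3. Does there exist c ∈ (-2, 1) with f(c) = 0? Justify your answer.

Such a root exists.

f(-2) = -53 and f(1) = 10, which have opposite signs.
As a polynomial, f is continuous on every closed interval.
So by the Intermediate Value Theorem there is a c strictly between -2 and 1 with f(c) = 0.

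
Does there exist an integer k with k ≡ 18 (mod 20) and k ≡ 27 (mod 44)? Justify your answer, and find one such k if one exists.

No such integer exists.

Reduce both congruences modulo 4, which divides 20 and 44: they say k ≡ 18 (mod 4) and k ≡ 27 (mod 4).
However 18 ≡ 2 and 27 ≡ 3 (mod 4), and 2 ≠ 3.
So no integer satisfies both congruences.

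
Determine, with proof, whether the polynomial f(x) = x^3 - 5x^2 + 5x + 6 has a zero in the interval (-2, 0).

f(-2) = -32 and f(0) = 6, which have opposite signs.
As a polynomial, f is continuous on every closed interval.
By the Intermediate Value Theorem, f takes the value 0 somewhere in the open interval.

Yes, f has a root in the interval.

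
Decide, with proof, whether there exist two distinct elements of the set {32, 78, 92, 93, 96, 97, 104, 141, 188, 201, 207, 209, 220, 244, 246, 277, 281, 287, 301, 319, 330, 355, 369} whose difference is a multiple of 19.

Yes: 32 and 355.

Reduce each element mod 19: 32↦13, 78↦2, 92↦16, 93↦17, 96↦1, 97↦2, 104↦9, 141↦8, 188↦17, 201↦11, 207↦17, 209↦0, 220↦11, 244↦16, 246↦18, 277↦11, 281↦15, 287↦2, 301↦16, 319↦15, 330↦7, 355↦13, 369↦8. The residue 13 repeats (at 32 and 355), and 355 − 32 = 323 = 17·19.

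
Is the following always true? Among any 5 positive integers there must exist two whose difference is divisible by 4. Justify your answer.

There are exactly 4 possible remainders on division by 4.
With 5 integers and only 4 classes, the pigeonhole principle forces two of them, say a and b, into the same class.
Their difference a − b is then a multiple of 4.

Yes.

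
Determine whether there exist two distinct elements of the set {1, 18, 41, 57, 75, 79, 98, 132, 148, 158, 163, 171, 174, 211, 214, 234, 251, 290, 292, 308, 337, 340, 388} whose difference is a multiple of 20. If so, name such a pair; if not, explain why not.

Both 1 and 41 leave remainder 1 on division by 20; their difference 40 = 2·20 is a multiple of 20.

The pair (1, 41) works.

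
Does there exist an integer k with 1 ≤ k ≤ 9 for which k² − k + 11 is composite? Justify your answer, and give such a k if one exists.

No, no such integer k in that range exists.

The values for k = 1, 2, …, 9 are 11, 13, 17, 23, 31, 41, 53, 67, 83, and each of these is prime.
So no value in the range makes the expression composite.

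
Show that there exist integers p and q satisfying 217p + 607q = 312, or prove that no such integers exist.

Since gcd(217, 607) = 1, every integer is an integer combination of 217 and 607.
Euclidean algorithm: 607 = 2·217 + 173, 217 = 1·173 + 44, 173 = 3·44 + 41, 44 = 1·41 + 3, 41 = 13·3 + 2, 3 = 1·2 + 1, 2 = 2·1 + 0.
Back-substituting, 1 = 3 − 1·2 = 3 − (41 − 13·3) = −41 + 14·3 = −41 + 14·(44 − 1·41) = 14·44 − 15·41 = 14·44 − 15·(173 − 3·44) = −15·173 + 59·44 = −15·173 + 59·(217 − 1·173) = 59·217 − 74·173 = 59·217 − 74·(607 − 2·217) = −74·607 + 207·217; that is, 217·207 + 607·(-74) = 1.
Times 312: 217·64584 + 607·(-23088) = 312, so (64584, -23088) solves it.
The general solution is p = 64584 + 607k, q = -23088 − 217k; taking k = -106 gives the smaller pair p = 242, q = -86.
Indeed 217·242 + 607·(-86) = 52514 − 52202 = 312.

p = 242, q = -86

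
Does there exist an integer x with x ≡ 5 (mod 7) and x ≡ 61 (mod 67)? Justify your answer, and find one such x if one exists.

Since 7 and 67 share no common factor, CRT says the pair of congruences has a solution (unique mod 469).
Any solution of the first congruence is x = 5 + 7t; substituting into the second, 7t ≡ 61 − 5 ≡ 56 (mod 67).
Note 7·48 = 336 ≡ 1 (mod 67) (as 336 − 1 = 5·67), so 7⁻¹ ≡ 48.
Multiplying by 48: t ≡ 48·56 = 2688 ≡ 8 (mod 67).
With t = 8: x = 5 + 7·8 = 61.
Verify: 61 = 8·7 + 5 and 61 = 0·67 + 61. ✓

x = 61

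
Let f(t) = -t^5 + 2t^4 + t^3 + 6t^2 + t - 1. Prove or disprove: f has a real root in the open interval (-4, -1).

The endpoint values f(-4) = 1563 and f(-1) = 6 are both positive. Claim: f(t) > 0 for every t in (-4, -1).
Shift to the endpoint -1: with t = -1 − u (0 < u < 3), one computes f(-1 − u) = u^5 + 7u^4 + 17u^3 + 25u^2 + 21u + 6.
All 6 nonzero coefficients of this polynomial in u are positive; hence for u > 0 the value is a sum of positive terms (the constant 6 among them).
Therefore f(t) > 0 throughout (-4, -1), and f has no zero there.

f has no root in that interval.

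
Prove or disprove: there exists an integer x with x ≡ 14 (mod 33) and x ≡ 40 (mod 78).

No such integer exists.

Both moduli are multiples of 3 = gcd(33, 78), so any solution would satisfy x ≡ 14 and x ≡ 40 modulo 3 simultaneously.
But 14 mod 3 = 2 while 40 mod 3 = 1, a contradiction.
So no integer satisfies both congruences.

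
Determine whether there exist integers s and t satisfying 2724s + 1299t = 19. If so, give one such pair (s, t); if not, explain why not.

gcd(2724, 1299) = 3, so every integer of the form 2724s + 1299t is a multiple of 3.
But 19 is not a multiple of 3 (it leaves remainder 1).
Hence no integers s, t satisfy the equation.

No, no such integers exist.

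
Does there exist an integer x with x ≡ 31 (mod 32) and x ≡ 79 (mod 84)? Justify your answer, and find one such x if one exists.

The moduli are not coprime: gcd(32, 84) = 4. Compatibility requires 4 ∣ (79 − 31) = 48, which holds, so solutions exist.
Put x = 31 + 32t, so we need 32t ≡ 48 (mod 84), equivalently (divide by 4) 8t ≡ 12 (mod 21).
To invert 8 modulo 21: 21 = 2·8 + 5, 8 = 1·5 + 3, 5 = 1·3 + 2, 3 = 1·2 + 1, 2 = 2·1 + 0, and unwinding, 1 = 3 − 1·2 = 3 − (5 − 1·3) = −5 + 2·3 = −5 + 2·(8 − 1·5) = 2·8 − 3·5 = 2·8 − 3·(21 − 2·8) = −3·21 + 8·8. Thus 8⁻¹ ≡ 8 (mod 21).
Multiplying by 8: t ≡ 8·12 = 96 ≡ 12 (mod 21).
Then x = 31 + 32·12 = 415.
Check: 415 mod 32 = 31, 415 mod 84 = 79. ✓

x = 415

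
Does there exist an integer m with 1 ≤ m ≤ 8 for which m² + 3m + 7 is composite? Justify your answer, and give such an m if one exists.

m = 7

At m = 7: 7² + 3·7 + 7 = 77 = 7·11, which is composite.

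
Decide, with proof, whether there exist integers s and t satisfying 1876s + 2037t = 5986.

Any value of 1876s + 2037t is a multiple of gcd(1876, 2037) = 7.
But 5986 is not a multiple of 7 (it leaves remainder 1).
Hence no integers s, t satisfy the equation.

There are no such integers.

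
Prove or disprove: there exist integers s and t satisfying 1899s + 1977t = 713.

Any value of 1899s + 1977t is a multiple of gcd(1899, 1977) = 3.
But 713 is not a multiple of 3 (it leaves remainder 2).
Therefore 1899s + 1977t = 713 has no solution in integers.

There are no such integers.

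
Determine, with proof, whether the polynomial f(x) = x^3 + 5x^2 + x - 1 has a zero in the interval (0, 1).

Such a root exists.

f(0) = -1 and f(1) = 6, which have opposite signs.
Since f is a polynomial it is continuous on [0, 1].
By the Intermediate Value Theorem f must vanish at some point of (0, 1).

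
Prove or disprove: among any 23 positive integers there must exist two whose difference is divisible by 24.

Take the 23 consecutive integers 53, 54, …, 75: their residues mod 24 are all distinct because 23 ≤ 24.
The differences between them range over 1, …, 22, none of which is divisible by 24.

No, the set {53, 54, 55, 56, 57, 58, 59, 60, 61, 62, 63, 64, 65, 66, 67, 68, 69, 70, 71, 72, 73, 74, 75} is a counterexample.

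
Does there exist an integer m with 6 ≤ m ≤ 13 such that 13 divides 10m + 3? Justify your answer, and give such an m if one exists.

At m = 6, 10·6 + 3 = 63 ≡ 11 (mod 13), and each step in m adds 10, giving residues 11, 8, 5, 2, 12, 9, 6, 3 for m = 6, 7, …, 13.
Since 0 is absent from this list, 13 ∤ 10m + 3 for every m with 6 ≤ m ≤ 13.

No, no such integer m in that range exists.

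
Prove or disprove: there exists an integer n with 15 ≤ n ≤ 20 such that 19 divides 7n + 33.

n = 17

Scanning upward from n = 15 gives 138, 145, none divisible by 19. At n = 17 we get 7·17 + 33 = 152, and 152 = 19·8.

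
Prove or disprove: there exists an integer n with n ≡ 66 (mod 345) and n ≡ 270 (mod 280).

Reduce both congruences modulo 5, which divides 345 and 280: they say n ≡ 66 (mod 5) and n ≡ 270 (mod 5).
However 66 ≡ 1 and 270 ≡ 0 (mod 5), and 1 ≠ 0.
Hence the system has no solution.

No, no such integer exists.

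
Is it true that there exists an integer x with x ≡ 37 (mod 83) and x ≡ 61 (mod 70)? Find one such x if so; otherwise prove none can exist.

x = 1531

The moduli 83 and 70 are coprime, so by the Chinese Remainder Theorem a unique solution modulo 5810 exists.
Any solution of the first congruence is x = 37 + 83t; substituting into the second, 83t ≡ 61 − 37 ≡ 24 (mod 70).
83 ≡ 13 (mod 70), so this reads 13t ≡ 24 (mod 70). Since 13·27 = 351 = 5·70 + 1, the inverse of 13 mod 70 is 27.
Multiplying by 27: t ≡ 27·24 = 648 ≡ 18 (mod 70).
With t = 18: x = 37 + 83·18 = 1531.
Check: 1531 mod 83 = 37, 1531 mod 70 = 61. ✓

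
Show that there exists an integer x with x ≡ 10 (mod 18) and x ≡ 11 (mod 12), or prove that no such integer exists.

No such integer exists.

Both moduli are multiples of 6 = gcd(18, 12), so any solution would satisfy x ≡ 10 and x ≡ 11 modulo 6 simultaneously.
However 10 ≡ 4 and 11 ≡ 5 (mod 6), and 4 ≠ 5.
Therefore no such x exists.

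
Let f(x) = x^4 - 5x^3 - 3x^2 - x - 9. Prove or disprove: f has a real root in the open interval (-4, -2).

f has no root in that interval.

f(-4) = 523 and f(-2) = 37, both positive, so a sign-change argument is unavailable; we show f keeps this sign on the whole interval.
Substitute x = -2 − u, where 0 < u < 2 on the interval. Expanding, f(-2 − u) = u^4 + 13u^3 + 51u^2 + 81u + 37.
The nonzero coefficients here are all positive, so for u > 0 every term is positive (or zero), and the constant term 37 is strictly positive.
Therefore f(x) > 0 throughout (-4, -2), and f has no zero there.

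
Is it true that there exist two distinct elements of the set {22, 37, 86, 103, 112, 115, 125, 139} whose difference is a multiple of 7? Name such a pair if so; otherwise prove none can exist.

The pair (37, 86) works.

Reduce each element mod 7: 22↦1, 37↦2, 86↦2, 103↦5, 112↦0, 115↦3, 125↦6, 139↦6. The residue 2 repeats (at 37 and 86), and 86 − 37 = 49 = 7·7.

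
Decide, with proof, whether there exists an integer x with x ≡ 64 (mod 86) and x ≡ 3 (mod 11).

x = 322

The moduli 86 and 11 are coprime, so by the Chinese Remainder Theorem a unique solution modulo 946 exists.
Write x = 64 + 86t and require 64 + 86t ≡ 3 (mod 11), i.e. 86t ≡ 5 (mod 11).
86 ≡ 9 (mod 11), so this reads 9t ≡ 5 (mod 11). Since 9·5 = 45 = 4·11 + 1, the inverse of 9 mod 11 is 5.
Therefore t ≡ 5·5 = 25 ≡ 3 (mod 11).
Taking t = 3 gives x = 64 + 86·3 = 322.
Indeed 322 ≡ 64 (mod 86) and 322 ≡ 3 (mod 11).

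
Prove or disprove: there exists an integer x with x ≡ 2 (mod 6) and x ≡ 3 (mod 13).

The moduli 6 and 13 are coprime, so by the Chinese Remainder Theorem a unique solution modulo 78 exists.
Any solution of the first congruence is x = 2 + 6t; substituting into the second, 6t ≡ 3 − 2 ≡ 1 (mod 13).
Invert 6 mod 13 by the Euclidean algorithm: 13 = 2·6 + 1, 6 = 6·1 + 0; back-substituting, 1 = 13 − 2·6. Hence 6·(-2) ≡ 1, so 6⁻¹ ≡ -2 ≡ 11 (mod 13).
Therefore t ≡ 11·1 = 11 (mod 13).
Taking t = 11 gives x = 2 + 6·11 = 68.
Check: 68 mod 6 = 2, 68 mod 13 = 3. ✓

x = 68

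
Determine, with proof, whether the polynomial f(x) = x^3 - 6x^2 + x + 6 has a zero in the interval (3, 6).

Yes, f has a root in the interval.

f(3) = -18 and f(6) = 12, which have opposite signs.
f is continuous everywhere (it is a polynomial), in particular on [3, 6].
By the Intermediate Value Theorem f must vanish at some point of (3, 6).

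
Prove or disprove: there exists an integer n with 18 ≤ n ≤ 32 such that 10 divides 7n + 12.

n = 24

n = 24 works, since 7·24 + 12 = 180 = 18·10.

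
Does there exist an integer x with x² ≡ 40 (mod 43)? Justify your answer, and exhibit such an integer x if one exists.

x = 30 works: 30² = 900, and 900 − 40 = 860 = 20·43.

x = 30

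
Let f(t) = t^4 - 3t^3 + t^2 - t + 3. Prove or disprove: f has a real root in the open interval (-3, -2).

f(-3) = 177 and f(-2) = 49, both positive, so a sign-change argument is unavailable; we show f keeps this sign on the whole interval.
Shift to the endpoint -2: with t = -2 − u (0 < u < 1), one computes f(-2 − u) = u^4 + 11u^3 + 43u^2 + 73u + 49.
The nonzero coefficients here are all positive, so for u > 0 every term is positive (or zero), and the constant term 49 is strictly positive.
So f is strictly positive on (-3, -2); no root exists in the interval.

No such root exists.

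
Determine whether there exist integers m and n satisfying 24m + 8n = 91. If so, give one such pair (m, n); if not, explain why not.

Any value of 24m + 8n is a multiple of gcd(24, 8) = 8.
However 91 leaves remainder 3 on division by 8.
So the equation is unsolvable over ℤ.

No such integers exist.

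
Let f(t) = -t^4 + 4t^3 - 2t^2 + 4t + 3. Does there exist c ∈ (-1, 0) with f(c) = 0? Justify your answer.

f(-1) = -8 and f(0) = 3, which have opposite signs.
f is continuous everywhere (it is a polynomial), in particular on [-1, 0].
The Intermediate Value Theorem then guarantees some c ∈ (-1, 0) with f(c) = 0.

Yes, such a c exists.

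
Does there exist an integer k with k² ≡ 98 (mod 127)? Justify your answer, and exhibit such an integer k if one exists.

k = 112 works: 112² = 12544, and 12544 − 98 = 12446 = 98·127.

k = 112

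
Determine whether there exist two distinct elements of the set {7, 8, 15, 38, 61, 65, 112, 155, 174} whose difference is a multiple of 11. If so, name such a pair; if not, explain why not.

No, no such pair exists.

Residues mod 11: 7↦7, 8↦8, 15↦4, 38↦5, 61↦6, 65↦10, 112↦2, 155↦1, 174↦9.
These 9 residues are pairwise different, hence no difference of two elements is divisible by 11.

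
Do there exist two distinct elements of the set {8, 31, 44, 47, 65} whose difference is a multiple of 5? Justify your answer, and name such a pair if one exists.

No such pair exists.

Reduce each element modulo 5: 8↦3, 31↦1, 44↦4, 47↦2, 65↦0.
These 5 residues are pairwise different, hence no difference of two elements is divisible by 5.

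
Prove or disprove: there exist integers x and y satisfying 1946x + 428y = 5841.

There are no such integers.

Both 1946 and 428 are divisible by gcd(1946, 428) = 2, hence so is any combination 1946x + 428y.
But 5841 is not a multiple of 2 (it leaves remainder 1).
Hence no integers x, y satisfy the equation.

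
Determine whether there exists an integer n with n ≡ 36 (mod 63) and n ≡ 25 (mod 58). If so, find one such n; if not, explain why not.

n = 1359

The moduli 63 and 58 are coprime, so by the Chinese Remainder Theorem a unique solution modulo 3654 exists.
Any solution of the first congruence is n = 36 + 63t; substituting into the second, 63t ≡ 25 − 36 ≡ 47 (mod 58).
63 ≡ 5 (mod 58), so this reads 5t ≡ 47 (mod 58). Since 5·35 = 175 = 3·58 + 1, the inverse of 5 mod 58 is 35.
Therefore t ≡ 35·47 = 1645 ≡ 21 (mod 58).
With t = 21: n = 36 + 63·21 = 1359.
Indeed 1359 ≡ 36 (mod 63) and 1359 ≡ 25 (mod 58).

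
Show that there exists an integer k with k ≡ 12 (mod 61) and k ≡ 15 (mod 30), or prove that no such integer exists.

k = 195

The moduli 61 and 30 are coprime, so by the Chinese Remainder Theorem a unique solution modulo 1830 exists.
Any solution of the first congruence is k = 12 + 61t; substituting into the second, 61t ≡ 15 − 12 ≡ 3 (mod 30).
61 ≡ 1 (mod 30), so this reads 1t ≡ 3 (mod 30). So t ≡ 3 (mod 30).
Taking t = 3 gives k = 12 + 61·3 = 195.
Check: 195 mod 61 = 12, 195 mod 30 = 15. ✓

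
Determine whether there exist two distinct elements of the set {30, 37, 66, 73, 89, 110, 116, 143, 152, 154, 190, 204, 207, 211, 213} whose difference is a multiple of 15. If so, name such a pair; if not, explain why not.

Reduce each element modulo 15: 30↦0, 37↦7, 66↦6, 73↦13, 89↦14, 110↦5, 116↦11, 143↦8, 152↦2, 154↦4, 190↦10, 204↦9, 207↦12, 211↦1, 213↦3.
These 15 residues are pairwise different, hence no difference of two elements is divisible by 15.

No, no such pair exists.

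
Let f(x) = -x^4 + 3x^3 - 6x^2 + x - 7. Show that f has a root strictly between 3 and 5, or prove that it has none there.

No.

f(3) = -58 and f(5) = -402, both negative, so a sign-change argument is unavailable; we show f keeps this sign on the whole interval.
Substitute x = 3 + u, where 0 < u < 2 on the interval. Expanding, f(3 + u) = -u^4 - 9u^3 - 33u^2 - 62u - 58.
The nonzero coefficients here are all negative, so for u > 0 every term is negative (or zero), and the constant term -58 is strictly negative.
Therefore f(x) < 0 throughout (3, 5), and f has no zero there.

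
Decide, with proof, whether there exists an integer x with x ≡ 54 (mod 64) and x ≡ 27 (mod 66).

There is no such integer.

Reduce both congruences modulo 2, which divides 64 and 66: they say x ≡ 54 (mod 2) and x ≡ 27 (mod 2).
These are incompatible: 54 − 27 = 27 is not divisible by 2.
Hence the system has no solution.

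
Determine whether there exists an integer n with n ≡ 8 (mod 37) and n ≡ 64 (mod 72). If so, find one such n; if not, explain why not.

n = 2080

The moduli 37 and 72 are coprime, so by the Chinese Remainder Theorem a unique solution modulo 2664 exists.
Any solution of the first congruence is n = 8 + 37t; substituting into the second, 37t ≡ 64 − 8 ≡ 56 (mod 72).
Note 37·37 = 1369 ≡ 1 (mod 72) (as 1369 − 1 = 19·72), so 37⁻¹ ≡ 37.
Therefore t ≡ 37·56 = 2072 ≡ 56 (mod 72).
With t = 56: n = 8 + 37·56 = 2080.
Verify: 2080 = 56·37 + 8 and 2080 = 28·72 + 64. ✓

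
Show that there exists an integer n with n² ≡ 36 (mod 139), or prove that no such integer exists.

Take n = 133. Then 133² = 17689 = 127·139 + 36, so 133² ≡ 36 (mod 139).

n = 133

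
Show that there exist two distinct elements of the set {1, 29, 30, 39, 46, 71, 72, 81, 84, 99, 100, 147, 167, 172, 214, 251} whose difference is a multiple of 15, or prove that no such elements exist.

The pair (1, 46) works.

1 mod 15 = 1 and 46 mod 15 = 1, so 46 − 1 = 45 = 3·15.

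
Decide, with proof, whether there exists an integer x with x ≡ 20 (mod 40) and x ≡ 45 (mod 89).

gcd(40, 89) = 1, so the Chinese Remainder Theorem guarantees exactly one residue class mod 3560 satisfying both.
Write x = 20 + 40t and require 20 + 40t ≡ 45 (mod 89), i.e. 40t ≡ 25 (mod 89).
To invert 40 modulo 89: 89 = 2·40 + 9, 40 = 4·9 + 4, 9 = 2·4 + 1, 4 = 4·1 + 0, and unwinding, 1 = 9 − 2·4 = 9 − 2·(40 − 4·9) = −2·40 + 9·9 = −2·40 + 9·(89 − 2·40) = 9·89 − 20·40. Thus 40⁻¹ ≡ -20 ≡ 69 (mod 89).
Multiplying by 69: t ≡ 69·25 = 1725 ≡ 34 (mod 89).
With t = 34: x = 20 + 40·34 = 1380.
Check: 1380 mod 40 = 20, 1380 mod 89 = 45. ✓

x = 1380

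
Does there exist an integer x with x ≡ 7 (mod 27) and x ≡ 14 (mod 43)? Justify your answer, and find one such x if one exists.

x = 358

Since 27 and 43 share no common factor, CRT says the pair of congruences has a solution (unique mod 1161).
Write x = 7 + 27t and require 7 + 27t ≡ 14 (mod 43), i.e. 27t ≡ 7 (mod 43).
Note 27·8 = 216 ≡ 1 (mod 43) (as 216 − 1 = 5·43), so 27⁻¹ ≡ 8.
Multiplying by 8: t ≡ 8·7 = 56 ≡ 13 (mod 43).
With t = 13: x = 7 + 27·13 = 358.
Verify: 358 = 13·27 + 7 and 358 = 8·43 + 14. ✓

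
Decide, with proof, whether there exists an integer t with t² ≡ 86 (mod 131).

131 is prime, so by Euler's criterion 86 is a square mod 131 iff 86^((131−1)/2) = 86^65 ≡ 1 (mod 131).
Squaring successively (mod 131): 86^2 = 7396 ≡ 60; 86^4 ≡ 60² = 3600 ≡ 63; 86^8 ≡ 63² = 3969 ≡ 39; 86^16 ≡ 39² = 1521 ≡ 80; 86^32 ≡ 80² = 6400 ≡ 112; 86^64 ≡ 112² = 12544 ≡ 99.
Since 65 = 64 + 1, 86^65 ≡ 99 · 86; multiplying out mod 131: 99·86 = 8514 ≡ 130. Thus 86^65 ≡ 130 ≡ −1 (mod 131).
By Euler's criterion 86 is a quadratic non-residue mod 131: no t satisfies t² ≡ 86 (mod 131).

No such integer exists.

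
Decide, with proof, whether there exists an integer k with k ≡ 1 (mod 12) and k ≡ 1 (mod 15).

gcd(12, 15) = 3. A simultaneous solution exists iff 1 ≡ 1 (mod 3); here 1 mod 3 = 1 = 1 mod 3, so it does.
In fact k = 1 itself already satisfies 1 mod 15 = 1.
Check: 1 mod 12 = 1, 1 mod 15 = 1. ✓

k = 1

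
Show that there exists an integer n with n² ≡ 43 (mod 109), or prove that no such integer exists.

n = 32 works: 32² = 1024, and 1024 − 43 = 981 = 9·109.

n = 32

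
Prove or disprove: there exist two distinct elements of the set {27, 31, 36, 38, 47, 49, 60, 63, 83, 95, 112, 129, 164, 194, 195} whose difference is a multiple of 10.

The pair (27, 47) works.

Reduce each element mod 10: 27↦7, 31↦1, 36↦6, 38↦8, 47↦7, 49↦9, 60↦0, 63↦3, 83↦3, 95↦5, 112↦2, 129↦9, 164↦4, 194↦4, 195↦5. The residue 7 repeats (at 27 and 47), and 47 − 27 = 20 = 2·10.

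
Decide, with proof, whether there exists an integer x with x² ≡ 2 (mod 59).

59 is prime, so by Euler's criterion 2 is a square mod 59 iff 2^((59−1)/2) = 2^29 ≡ 1 (mod 59).
Squaring successively (mod 59): 2^2 = 4 ≡ 4; 2^4 ≡ 4² = 16 ≡ 16; 2^8 ≡ 16² = 256 ≡ 20; 2^16 ≡ 20² = 400 ≡ 46.
Since 29 = 16 + 8 + 4 + 1, 2^29 ≡ 46 · 20 · 16 · 2; multiplying out mod 59: 46·20 = 920 ≡ 35, then 35·16 = 560 ≡ 29, then 29·2 = 58 ≡ 58. Thus 2^29 ≡ 58 ≡ −1 (mod 59).
By Euler's criterion 2 is a quadratic non-residue mod 59: no x satisfies x² ≡ 2 (mod 59).

No, no such integer exists.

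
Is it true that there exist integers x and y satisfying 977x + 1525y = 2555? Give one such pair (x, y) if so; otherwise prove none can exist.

Since gcd(977, 1525) = 1, every integer is an integer combination of 977 and 1525.
Euclidean algorithm: 1525 = 1·977 + 548, 977 = 1·548 + 429, 548 = 1·429 + 119, 429 = 3·119 + 72, 119 = 1·72 + 47, 72 = 1·47 + 25, 47 = 1·25 + 22, 25 = 1·22 + 3, 22 = 7·3 + 1, 3 = 3·1 + 0.
Unwinding: 1 = 22 − 7·3 = 22 − 7·(25 − 1·22) = −7·25 + 8·22 = −7·25 + 8·(47 − 1·25) = 8·47 − 15·25 = 8·47 − 15·(72 − 1·47) = −15·72 + 23·47 = −15·72 + 23·(119 − 1·72) = 23·119 − 38·72 = 23·119 − 38·(429 − 3·119) = −38·429 + 137·119 = −38·429 + 137·(548 − 1·429) = 137·548 − 175·429 = 137·548 − 175·(977 − 1·548) = −175·977 + 312·548 = −175·977 + 312·(1525 − 1·977) = 312·1525 − 487·977, i.e. 977·(-487) + 1525·312 = 1.
Scaling by 2555 gives the particular solution (x, y) = (-1244285, 797160).
Shifting by a multiple of (1525, −977) keeps it a solution: x = -1244285 + 816·1525 = 115, y = 797160 − 816·977 = -72.
Check: 977·115 + 1525·(-72) = 112355 − 109800 = 2555. ✓

x = 115, y = -72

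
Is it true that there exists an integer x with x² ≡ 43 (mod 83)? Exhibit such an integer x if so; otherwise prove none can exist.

No such integer exists.

83 is prime, so by Euler's criterion 43 is a square mod 83 iff 43^((83−1)/2) = 43^41 ≡ 1 (mod 83).
Squaring successively (mod 83): 43^2 = 1849 ≡ 23; 43^4 ≡ 23² = 529 ≡ 31; 43^8 ≡ 31² = 961 ≡ 48; 43^16 ≡ 48² = 2304 ≡ 63; 43^32 ≡ 63² = 3969 ≡ 68.
Since 41 = 32 + 8 + 1, 43^41 ≡ 68 · 48 · 43; multiplying out mod 83: 68·48 = 3264 ≡ 27, then 27·43 = 1161 ≡ 82. Thus 43^41 ≡ 82 ≡ −1 (mod 83).
By Euler's criterion 43 is a quadratic non-residue mod 83: no x satisfies x² ≡ 43 (mod 83).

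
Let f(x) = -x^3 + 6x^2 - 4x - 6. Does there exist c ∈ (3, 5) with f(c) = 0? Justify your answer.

f(3) = 9 and f(5) = -1, which have opposite signs.
As a polynomial, f is continuous on every closed interval.
The Intermediate Value Theorem then guarantees some c ∈ (3, 5) with f(c) = 0.

Yes, such a c exists.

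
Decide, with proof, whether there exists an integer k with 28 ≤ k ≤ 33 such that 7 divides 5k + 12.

The values of 5k + 12 for k = 28, 29, …, 33 are 152, 157, 162, 167, 172, 177; reduced mod 7 these are 5, 3, 1, 6, 4, 2.
None is 0, so 7 never divides 5k + 12 on this range.

No, no such integer k in that range exists.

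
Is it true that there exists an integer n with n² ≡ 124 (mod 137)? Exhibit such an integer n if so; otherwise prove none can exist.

No such integer exists.

137 is prime, so by Euler's criterion 124 is a square mod 137 iff 124^((137−1)/2) = 124^68 ≡ 1 (mod 137).
Squaring successively (mod 137): 124^2 = 15376 ≡ 32; 124^4 ≡ 32² = 1024 ≡ 65; 124^8 ≡ 65² = 4225 ≡ 115; 124^16 ≡ 115² = 13225 ≡ 73; 124^32 ≡ 73² = 5329 ≡ 123; 124^64 ≡ 123² = 15129 ≡ 59.
Since 68 = 64 + 4, 124^68 ≡ 59 · 65; multiplying out mod 137: 59·65 = 3835 ≡ 136. Thus 124^68 ≡ 136 ≡ −1 (mod 137).
By Euler's criterion 124 is a quadratic non-residue mod 137: no n satisfies n² ≡ 124 (mod 137).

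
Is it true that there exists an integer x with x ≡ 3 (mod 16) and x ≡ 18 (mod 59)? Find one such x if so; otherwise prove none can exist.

Since 16 and 59 share no common factor, CRT says the pair of congruences has a solution (unique mod 944).
Write x = 3 + 16t and require 3 + 16t ≡ 18 (mod 59), i.e. 16t ≡ 15 (mod 59).
Since 16·48 = 768 = 13·59 + 1, the inverse of 16 mod 59 is 48.
Multiplying by 48: t ≡ 48·15 = 720 ≡ 12 (mod 59).
Taking t = 12 gives x = 3 + 16·12 = 195.
Verify: 195 = 12·16 + 3 and 195 = 3·59 + 18. ✓

x = 195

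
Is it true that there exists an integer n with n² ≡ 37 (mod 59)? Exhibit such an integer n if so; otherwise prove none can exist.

No, no such integer exists.

59 is prime, so by Euler's criterion 37 is a square mod 59 iff 37^((59−1)/2) = 37^29 ≡ 1 (mod 59).
Squaring successively (mod 59): 37^2 = 1369 ≡ 12; 37^4 ≡ 12² = 144 ≡ 26; 37^8 ≡ 26² = 676 ≡ 27; 37^16 ≡ 27² = 729 ≡ 21.
Since 29 = 16 + 8 + 4 + 1, 37^29 ≡ 21 · 27 · 26 · 37; multiplying out mod 59: 21·27 = 567 ≡ 36, then 36·26 = 936 ≡ 51, then 51·37 = 1887 ≡ 58. Thus 37^29 ≡ 58 ≡ −1 (mod 59).
The value −1 means 37 is a non-residue modulo 59, so n² ≡ 37 (mod 59) is impossible.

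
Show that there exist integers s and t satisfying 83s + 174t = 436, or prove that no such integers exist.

s = 152, t = -70

Since gcd(83, 174) = 1, every integer is an integer combination of 83 and 174.
Run the Euclidean algorithm on 174 and 83: 174 = 2·83 + 8, 83 = 10·8 + 3, 8 = 2·3 + 2, 3 = 1·2 + 1, 2 = 2·1 + 0.
Unwinding: 1 = 3 − 1·2 = 3 − (8 − 2·3) = −8 + 3·3 = −8 + 3·(83 − 10·8) = 3·83 − 31·8 = 3·83 − 31·(174 − 2·83) = −31·174 + 65·83, i.e. 83·65 + 174·(-31) = 1.
Multiplying through by 436: s = 65·436 = 28340, t = (-31)·436 = -13516 is a solution.
Subtracting 162·174 from s and adding 162·83 to t gives the tidier solution (152, -70).
Check: 83·152 + 174·(-70) = 12616 − 12180 = 436. ✓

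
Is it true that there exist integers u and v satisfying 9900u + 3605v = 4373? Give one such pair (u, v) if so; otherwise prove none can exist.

No, no such integers exist.

Any value of 9900u + 3605v is a multiple of gcd(9900, 3605) = 5.
But 4373 = 5·874 + 3, so 5 ∤ 4373.
Therefore 9900u + 3605v = 4373 has no solution in integers.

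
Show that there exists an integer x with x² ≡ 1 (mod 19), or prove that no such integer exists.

x = 18

Take x = 18. Then 18² = 324 = 17·19 + 1, so 18² ≡ 1 (mod 19).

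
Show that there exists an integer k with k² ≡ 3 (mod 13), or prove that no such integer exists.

Take k = 4. Then 4² = 16 = 1·13 + 3, so 4² ≡ 3 (mod 13).

k = 4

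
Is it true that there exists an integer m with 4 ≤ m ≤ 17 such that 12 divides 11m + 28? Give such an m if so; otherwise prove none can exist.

m = 4

Try m = 4: 11·4 + 28 = 72 = 6·12, which is divisible by 12.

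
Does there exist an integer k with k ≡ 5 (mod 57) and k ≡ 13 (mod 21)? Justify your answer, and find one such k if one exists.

There is no such integer.

gcd(57, 21) = 3. If k ≡ 5 (mod 57) and k ≡ 13 (mod 21), then k ≡ 5 (mod 3) and k ≡ 13 (mod 3).
However 5 ≡ 2 and 13 ≡ 1 (mod 3), and 2 ≠ 1.
Therefore no such k exists.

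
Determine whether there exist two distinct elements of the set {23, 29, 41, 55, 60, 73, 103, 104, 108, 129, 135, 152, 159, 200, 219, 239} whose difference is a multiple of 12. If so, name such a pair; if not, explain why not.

Both 23 and 239 leave remainder 11 on division by 12; their difference 216 = 18·12 is a multiple of 12.

23 and 239 are such a pair.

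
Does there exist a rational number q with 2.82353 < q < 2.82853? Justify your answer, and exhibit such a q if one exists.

q = 65/23

Scale by 23: the interval becomes (64.94119, 65.05619), which contains the integer 65.
Hence 65/23 is a rational number with 2.82353 < 65/23 < 2.82853.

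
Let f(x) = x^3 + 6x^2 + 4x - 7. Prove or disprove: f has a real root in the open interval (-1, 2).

Such a root exists.

f(-1) = -6 and f(2) = 33, which have opposite signs.
As a polynomial, f is continuous on every closed interval.
By the Intermediate Value Theorem, f takes the value 0 somewhere in the open interval.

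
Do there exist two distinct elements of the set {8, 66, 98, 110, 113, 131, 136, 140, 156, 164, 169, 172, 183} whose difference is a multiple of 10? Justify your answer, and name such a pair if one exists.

The pair (8, 98) works.

8 mod 10 = 8 and 98 mod 10 = 8, so 98 − 8 = 90 = 9·10.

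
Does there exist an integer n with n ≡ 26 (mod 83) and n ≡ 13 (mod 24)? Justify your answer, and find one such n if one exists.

n = 109

The moduli 83 and 24 are coprime, so by the Chinese Remainder Theorem a unique solution modulo 1992 exists.
Write n = 26 + 83t and require 26 + 83t ≡ 13 (mod 24), i.e. 83t ≡ 11 (mod 24).
83 ≡ 11 (mod 24), so this reads 11t ≡ 11 (mod 24). Since 11·11 = 121 = 5·24 + 1, the inverse of 11 mod 24 is 11.
Multiplying by 11: t ≡ 11·11 = 121 ≡ 1 (mod 24).
Taking t = 1 gives n = 26 + 83·1 = 109.
Check: 109 mod 83 = 26, 109 mod 24 = 13. ✓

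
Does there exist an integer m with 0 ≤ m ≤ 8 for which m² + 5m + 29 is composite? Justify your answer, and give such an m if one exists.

m = 8

At m = 8: 8² + 5·8 + 29 = 133 = 7·19, which is composite.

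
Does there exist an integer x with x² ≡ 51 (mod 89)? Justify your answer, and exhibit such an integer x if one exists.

Apply Euler's criterion with the prime 89: 51 is a quadratic residue iff 51^44 ≡ 1 (mod 89), and a non-residue iff it is ≡ −1.
Squaring successively (mod 89): 51^2 = 2601 ≡ 20; 51^4 ≡ 20² = 400 ≡ 44; 51^8 ≡ 44² = 1936 ≡ 67; 51^16 ≡ 67² = 4489 ≡ 39; 51^32 ≡ 39² = 1521 ≡ 8.
Since 44 = 32 + 8 + 4, 51^44 ≡ 8 · 67 · 44; multiplying out mod 89: 8·67 = 536 ≡ 2, then 2·44 = 88 ≡ 88. Thus 51^44 ≡ 88 ≡ −1 (mod 89).
By Euler's criterion 51 is a quadratic non-residue mod 89: no x satisfies x² ≡ 51 (mod 89).

No, no such integer exists.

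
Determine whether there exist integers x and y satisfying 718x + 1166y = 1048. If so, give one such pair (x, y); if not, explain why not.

Since gcd(718, 1166) = 2 and 1048 = 2·524, Bézout's identity guarantees a solution.
Dividing through by 2 reduces the equation to 359x + 583y = 524.
Euclidean algorithm: 583 = 1·359 + 224, 359 = 1·224 + 135, 224 = 1·135 + 89, 135 = 1·89 + 46, 89 = 1·46 + 43, 46 = 1·43 + 3, 43 = 14·3 + 1, 3 = 3·1 + 0.
Back-substituting, 1 = 43 − 14·3 = 43 − 14·(46 − 1·43) = −14·46 + 15·43 = −14·46 + 15·(89 − 1·46) = 15·89 − 29·46 = 15·89 − 29·(135 − 1·89) = −29·135 + 44·89 = −29·135 + 44·(224 − 1·135) = 44·224 − 73·135 = 44·224 − 73·(359 − 1·224) = −73·359 + 117·224 = −73·359 + 117·(583 − 1·359) = 117·583 − 190·359; that is, 359·(-190) + 583·117 = 1.
Times 524: 359·(-99560) + 583·61308 = 524, so (-99560, 61308) solves it.
Adding 171·583 to x and subtracting 171·359 from y gives the tidier solution (133, -81).
Check: 718·133 + 1166·(-81) = 95494 − 94446 = 1048. ✓

x = 133, y = -81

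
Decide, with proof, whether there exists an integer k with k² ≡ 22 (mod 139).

Apply Euler's criterion with the prime 139: 22 is a quadratic residue iff 22^69 ≡ 1 (mod 139), and a non-residue iff it is ≡ −1.
Squaring successively (mod 139): 22^2 = 484 ≡ 67; 22^4 ≡ 67² = 4489 ≡ 41; 22^8 ≡ 41² = 1681 ≡ 13; 22^16 ≡ 13² = 169 ≡ 30; 22^32 ≡ 30² = 900 ≡ 66; 22^64 ≡ 66² = 4356 ≡ 47.
Since 69 = 64 + 4 + 1, 22^69 ≡ 47 · 41 · 22; multiplying out mod 139: 47·41 = 1927 ≡ 120, then 120·22 = 2640 ≡ 138. Thus 22^69 ≡ 138 ≡ −1 (mod 139).
By Euler's criterion 22 is a quadratic non-residue mod 139: no k satisfies k² ≡ 22 (mod 139).

No, no such integer exists.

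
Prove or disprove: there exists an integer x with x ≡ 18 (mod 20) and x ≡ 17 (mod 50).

There is no such integer.

Reduce both congruences modulo 10, which divides 20 and 50: they say x ≡ 18 (mod 10) and x ≡ 17 (mod 10).
These are incompatible: 18 − 17 = 1 is not divisible by 10.
Hence the system has no solution.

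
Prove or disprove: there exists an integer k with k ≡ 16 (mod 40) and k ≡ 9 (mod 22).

There is no such integer.

Both moduli are multiples of 2 = gcd(40, 22), so any solution would satisfy k ≡ 16 and k ≡ 9 modulo 2 simultaneously.
These are incompatible: 16 − 9 = 7 is not divisible by 2.
So no integer satisfies both congruences.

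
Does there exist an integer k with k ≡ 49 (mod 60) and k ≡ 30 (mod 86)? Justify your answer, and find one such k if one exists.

No such integer exists.

gcd(60, 86) = 2. If k ≡ 49 (mod 60) and k ≡ 30 (mod 86), then k ≡ 49 (mod 2) and k ≡ 30 (mod 2).
But 49 mod 2 = 1 while 30 mod 2 = 0, a contradiction.
So no integer satisfies both congruences.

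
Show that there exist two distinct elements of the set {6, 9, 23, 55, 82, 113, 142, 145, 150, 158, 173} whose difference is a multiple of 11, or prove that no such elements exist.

Residues mod 11: 6↦6, 9↦9, 23↦1, 55↦0, 82↦5, 113↦3, 142↦10, 145↦2, 150↦7, 158↦4, 173↦8.
All 11 residues are distinct, so no two elements differ by a multiple of 11.

There is no such pair.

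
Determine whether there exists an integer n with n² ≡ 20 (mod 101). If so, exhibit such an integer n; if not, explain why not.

n = 11 works: 11² = 121, and 121 − 20 = 101 = 1·101.

n = 11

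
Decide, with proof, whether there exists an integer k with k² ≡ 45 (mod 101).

Take k = 67. Then 67² = 4489 = 44·101 + 45, so 67² ≡ 45 (mod 101).

k = 67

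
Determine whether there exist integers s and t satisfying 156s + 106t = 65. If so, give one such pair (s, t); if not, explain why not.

gcd(156, 106) = 2, so every integer of the form 156s + 106t is a multiple of 2.
But 65 is not a multiple of 2 (it leaves remainder 1).
Therefore 156s + 106t = 65 has no solution in integers.

No such integers exist.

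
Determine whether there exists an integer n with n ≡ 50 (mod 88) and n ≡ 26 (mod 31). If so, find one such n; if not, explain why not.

n = 1018

gcd(88, 31) = 1, so the Chinese Remainder Theorem guarantees exactly one residue class mod 2728 satisfying both.
Write n = 50 + 88t and require 50 + 88t ≡ 26 (mod 31), i.e. 88t ≡ 7 (mod 31).
88 ≡ 26 (mod 31), so this reads 26t ≡ 7 (mod 31). Since 26·6 = 156 = 5·31 + 1, the inverse of 26 mod 31 is 6.
Therefore t ≡ 6·7 = 42 ≡ 11 (mod 31).
Taking t = 11 gives n = 50 + 88·11 = 1018.
Indeed 1018 ≡ 50 (mod 88) and 1018 ≡ 26 (mod 31).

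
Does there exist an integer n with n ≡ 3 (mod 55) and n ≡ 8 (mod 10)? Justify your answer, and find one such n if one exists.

Here gcd(55, 10) = 5, and both 3 and 8 leave remainder 3 mod 5, so the system is consistent.
Step through n = 3, 3 + 55, 3 + 2·55, …: the values 3, 58 reduce mod 10 to 3, 8. The value 58 hits 8.
Verify: 58 = 1·55 + 3 and 58 = 5·10 + 8. ✓

n = 58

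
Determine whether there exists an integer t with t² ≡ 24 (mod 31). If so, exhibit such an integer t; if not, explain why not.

Apply Euler's criterion with the prime 31: 24 is a quadratic residue iff 24^15 ≡ 1 (mod 31), and a non-residue iff it is ≡ −1.
Squaring successively (mod 31): 24^2 = 576 ≡ 18; 24^4 ≡ 18² = 324 ≡ 14; 24^8 ≡ 14² = 196 ≡ 10.
Since 15 = 8 + 4 + 2 + 1, 24^15 ≡ 10 · 14 · 18 · 24; multiplying out mod 31: 10·14 = 140 ≡ 16, then 16·18 = 288 ≡ 9, then 9·24 = 216 ≡ 30. Thus 24^15 ≡ 30 ≡ −1 (mod 31).
By Euler's criterion 24 is a quadratic non-residue mod 31: no t satisfies t² ≡ 24 (mod 31).

There is no such integer.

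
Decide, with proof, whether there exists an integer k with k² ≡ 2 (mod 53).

No such integer exists.

Apply Euler's criterion with the prime 53: 2 is a quadratic residue iff 2^26 ≡ 1 (mod 53), and a non-residue iff it is ≡ −1.
Repeated squaring mod 53: 2^2 = 4 ≡ 4; 2^4 ≡ 4² = 16 ≡ 16; 2^8 ≡ 16² = 256 ≡ 44; 2^16 ≡ 44² = 1936 ≡ 28.
Since 26 = 16 + 8 + 2, 2^26 ≡ 28 · 44 · 4; multiplying out mod 53: 28·44 = 1232 ≡ 13, then 13·4 = 52 ≡ 52. Thus 2^26 ≡ 52 ≡ −1 (mod 53).
By Euler's criterion 2 is a quadratic non-residue mod 53: no k satisfies k² ≡ 2 (mod 53).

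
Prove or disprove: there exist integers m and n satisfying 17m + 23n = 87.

m = 20, n = -11

17 and 23 are coprime, so 17m + 23n ranges over all of ℤ.
Run the Euclidean algorithm on 23 and 17: 23 = 1·17 + 6, 17 = 2·6 + 5, 6 = 1·5 + 1, 5 = 5·1 + 0.
Back-substituting, 1 = 6 − 1·5 = 6 − (17 − 2·6) = −17 + 3·6 = −17 + 3·(23 − 1·17) = 3·23 − 4·17; that is, 17·(-4) + 23·3 = 1.
Multiplying through by 87: m = (-4)·87 = -348, n = 3·87 = 261 is a solution.
The general solution is m = -348 + 23k, n = 261 − 17k; taking k = 16 gives the smaller pair m = 20, n = -11.
Indeed 17·20 + 23·(-11) = 340 − 253 = 87.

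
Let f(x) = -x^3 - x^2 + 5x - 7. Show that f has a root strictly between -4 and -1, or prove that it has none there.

Yes, f has a root in the interval.

f(-4) = 21 and f(-1) = -12, which have opposite signs.
As a polynomial, f is continuous on every closed interval.
By the Intermediate Value Theorem, f takes the value 0 somewhere in the open interval.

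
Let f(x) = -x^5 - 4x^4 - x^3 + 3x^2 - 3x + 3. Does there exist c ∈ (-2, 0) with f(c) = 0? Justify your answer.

f(-2) = -3 and f(0) = 3, which have opposite signs.
f is continuous everywhere (it is a polynomial), in particular on [-2, 0].
By the Intermediate Value Theorem, f takes the value 0 somewhere in the open interval.

Yes, such a c exists.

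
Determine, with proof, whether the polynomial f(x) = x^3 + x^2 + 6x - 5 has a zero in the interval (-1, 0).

f(-1) = -11 and f(0) = -5, both negative.
The derivative f'(x) = 3x^2 + 2x + 6 is a quadratic with discriminant 2² − 4·3·6 = -68 < 0; it never vanishes, so it is always positive (sign of the leading coefficient).
Hence f is strictly increasing on ℝ, and in particular on [-1, 0]. A strictly monotone function with same-sign endpoint values stays negative on the whole interval, so f has no zero in (-1, 0).

f has no root in that interval.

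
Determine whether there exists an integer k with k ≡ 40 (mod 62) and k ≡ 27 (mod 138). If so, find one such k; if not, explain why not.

gcd(62, 138) = 2. If k ≡ 40 (mod 62) and k ≡ 27 (mod 138), then k ≡ 40 (mod 2) and k ≡ 27 (mod 2).
But 40 mod 2 = 0 while 27 mod 2 = 1, a contradiction.
Therefore no such k exists.

No, no such integer exists.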